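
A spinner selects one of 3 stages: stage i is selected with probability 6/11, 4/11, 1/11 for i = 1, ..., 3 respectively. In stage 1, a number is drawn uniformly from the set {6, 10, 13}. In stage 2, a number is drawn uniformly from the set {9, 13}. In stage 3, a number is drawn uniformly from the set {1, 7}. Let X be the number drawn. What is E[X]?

106/11

E[X | stage 1] = (6+10+13)/3 = 29/3.
E[X | stage 2] = (9+13)/2 = 11.
E[X | stage 3] = (1+7)/2 = 4.
By the law of total expectation,
E[X] = (6/11)·(29/3) + (4/11)·(11) + (1/11)·(4) = 106/11.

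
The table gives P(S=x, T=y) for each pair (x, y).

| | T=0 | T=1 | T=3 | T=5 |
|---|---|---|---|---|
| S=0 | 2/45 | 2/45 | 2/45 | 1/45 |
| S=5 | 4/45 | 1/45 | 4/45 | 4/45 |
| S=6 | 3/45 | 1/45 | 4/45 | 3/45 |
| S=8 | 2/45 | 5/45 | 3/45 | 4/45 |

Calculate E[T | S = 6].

P(S = 6) = 11/45.
Summing T·P(S=x,T=y) over the conditioning event gives 28/45.
E[T | S = 6] = (28/45) / (11/45) = 28/11.

28/11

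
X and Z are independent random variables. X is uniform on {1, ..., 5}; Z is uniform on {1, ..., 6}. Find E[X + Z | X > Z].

Outcomes with X > Z: (2,1), (3,1), (3,2), (4,1), (4,2), (4,3), (5,1), (5,2), (5,3), (5,4), each with probability 1/30.
E[X + Z | X > Z] = (3 + 4 + 5 + 5 + 6 + 7 + 6 + 7 + 8 + 9) / 10 = 6.

6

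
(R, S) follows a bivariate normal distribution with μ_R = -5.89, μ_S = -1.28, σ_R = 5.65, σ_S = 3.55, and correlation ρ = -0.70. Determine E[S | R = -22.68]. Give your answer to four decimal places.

For a bivariate normal, E[S | R=x] = μ_S + ρ·(σ_S/σ_R)·(x − μ_R).
E[S | R=-22.68] = -1.28 + (-0.70)·(3.55/5.65)·(-22.68 − (-5.89)) = -1.28 + (-0.43982)·(-16.79) = 6.1046.

6.1046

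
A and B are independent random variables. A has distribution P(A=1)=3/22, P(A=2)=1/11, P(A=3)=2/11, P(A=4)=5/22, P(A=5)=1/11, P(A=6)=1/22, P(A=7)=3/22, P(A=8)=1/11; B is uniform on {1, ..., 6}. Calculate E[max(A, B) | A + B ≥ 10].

P(A + B ≥ 10) = 17/66.
Summing max(A,B)·P(x,y) over outcomes with A + B ≥ 10 gives 39/22.
E[max(A, B) | A + B ≥ 10] = (39/22) / (17/66) = 117/17.

117/17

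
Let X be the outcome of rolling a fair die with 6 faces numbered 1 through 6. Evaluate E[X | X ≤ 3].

2

Given X ≤ 3, X is equally likely to be any of {1, 2, 3}.
E[X | X ≤ 3] = (1 + 2 + 3) / 3 = 2.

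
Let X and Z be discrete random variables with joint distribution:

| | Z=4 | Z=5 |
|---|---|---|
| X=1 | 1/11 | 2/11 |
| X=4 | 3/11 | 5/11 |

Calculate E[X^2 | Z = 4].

P(Z = 4) = 4/11.
Σ X^2·P over the event = 1·(1/11) + 16·(3/11) = 49/11.
E[X^2 | Z = 4] = (49/11) / (4/11) = 49/4.

49/4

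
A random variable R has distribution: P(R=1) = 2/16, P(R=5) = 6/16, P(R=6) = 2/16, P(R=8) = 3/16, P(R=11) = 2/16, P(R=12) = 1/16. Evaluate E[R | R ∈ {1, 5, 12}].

P(R ∈ {1, 5, 12}) = 9/16.
Σ over the event: 1·1/8 + 5·3/8 + 12·1/16 = 11/4.
E[R | R ∈ {1, 5, 12}] = (11/4) / (9/16) = 44/9.

44/9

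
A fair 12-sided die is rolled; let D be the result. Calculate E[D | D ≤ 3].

2

Given D ≤ 3, D is equally likely to be any of {1, 2, 3}.
E[D | D ≤ 3] = (1 + 2 + 3) / 3 = 2.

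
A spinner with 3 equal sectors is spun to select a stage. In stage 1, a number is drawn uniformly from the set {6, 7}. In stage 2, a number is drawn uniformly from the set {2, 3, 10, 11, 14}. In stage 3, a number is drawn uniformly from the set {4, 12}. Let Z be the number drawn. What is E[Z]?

E[Z | stage 1] = (6+7)/2 = 13/2.
E[Z | stage 2] = (2+3+10+11+14)/5 = 8.
E[Z | stage 3] = (4+12)/2 = 8.
E[Z] = (1/3)·(13/2) + (1/3)·(8) + (1/3)·(8) = 15/2.

15/2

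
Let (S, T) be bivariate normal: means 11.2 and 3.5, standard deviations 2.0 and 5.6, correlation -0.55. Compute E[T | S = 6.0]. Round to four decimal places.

11.5080

For a bivariate normal, E[T | S=x] = μ_T + ρ·(σ_T/σ_S)·(x − μ_S).
E[T | S=6.0] = 3.5 + (-0.55)·(5.6/2.0)·(6.0 − (11.2)) = 3.5 + (-1.54)·(-5.2) = 11.5080.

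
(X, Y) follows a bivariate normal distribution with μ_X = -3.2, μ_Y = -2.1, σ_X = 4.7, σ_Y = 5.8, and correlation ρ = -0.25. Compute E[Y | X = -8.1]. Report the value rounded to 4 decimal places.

-0.5883

The regression of Y on X has slope ρ·σ_Y/σ_X and passes through (μ_X, μ_Y).
E[Y | X=-8.1] = -2.1 + (-0.25)·(5.8/4.7)·(-8.1 − (-3.2)) = -2.1 + (-0.30851)·(-4.9) = -0.5883.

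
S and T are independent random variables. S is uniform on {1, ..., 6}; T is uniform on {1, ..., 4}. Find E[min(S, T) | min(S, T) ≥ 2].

41/15

P(min(S, T) ≥ 2) = 5/8.
Summing min(S,T)·P(x,y) over outcomes with min(S, T) ≥ 2 gives 41/24.
E[min(S, T) | min(S, T) ≥ 2] = (41/24) / (5/8) = 41/15.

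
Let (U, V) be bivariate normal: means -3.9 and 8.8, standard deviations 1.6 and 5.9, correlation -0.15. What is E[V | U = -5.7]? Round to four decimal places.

9.7956

E[V | U=x] = μ_V + ρ(σ_V/σ_U)(x − μ_U) for jointly normal variables.
E[V | U=-5.7] = 8.8 + (-0.15)·(5.9/1.6)·(-5.7 − (-3.9)) = 8.8 + (-0.55312)·(-1.8) = 9.7956.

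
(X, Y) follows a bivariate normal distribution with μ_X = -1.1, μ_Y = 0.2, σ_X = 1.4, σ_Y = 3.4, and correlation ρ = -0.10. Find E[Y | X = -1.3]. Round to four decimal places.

E[Y | X=x] = μ_Y + ρ(σ_Y/σ_X)(x − μ_X) for jointly normal variables.
E[Y | X=-1.3] = 0.2 + (-0.10)·(3.4/1.4)·(-1.3 − (-1.1)) = 0.2 + (-0.24286)·(-0.2) = 0.2486.

0.2486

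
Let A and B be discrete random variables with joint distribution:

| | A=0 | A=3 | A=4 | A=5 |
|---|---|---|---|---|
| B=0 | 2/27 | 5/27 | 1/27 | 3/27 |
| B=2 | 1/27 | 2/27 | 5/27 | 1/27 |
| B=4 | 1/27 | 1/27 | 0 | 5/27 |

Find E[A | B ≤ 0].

34/11

P(B ≤ 0) = 11/27.
Σ A·P over the event = 0·(2/27) + 3·(5/27) + 4·(1/27) + 5·(3/27) = 34/27.
E[A | B ≤ 0] = (34/27) / (11/27) = 34/11.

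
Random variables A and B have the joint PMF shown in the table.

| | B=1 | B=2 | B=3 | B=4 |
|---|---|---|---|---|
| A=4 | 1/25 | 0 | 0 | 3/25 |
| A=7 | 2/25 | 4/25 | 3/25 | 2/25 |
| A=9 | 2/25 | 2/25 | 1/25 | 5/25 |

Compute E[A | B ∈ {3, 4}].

P(B ∈ {3, 4}) = 14/25.
Summing A·P(A=x,B=y) over the conditioning event gives 101/25.
E[A | B ∈ {3, 4}] = (101/25) / (14/25) = 101/14.

101/14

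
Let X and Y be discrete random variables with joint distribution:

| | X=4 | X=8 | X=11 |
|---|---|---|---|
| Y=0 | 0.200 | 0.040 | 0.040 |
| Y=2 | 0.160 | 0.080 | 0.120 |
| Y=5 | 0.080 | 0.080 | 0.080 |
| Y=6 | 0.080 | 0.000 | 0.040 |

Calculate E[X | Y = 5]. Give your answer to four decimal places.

P(Y = 5) = 0.240.
Σ X·P over the event = 4·(0.080) + 8·(0.080) + 11·(0.080) = 1.840.
E[X | Y = 5] = (1.840) / (0.240) = 7.6667.

7.6667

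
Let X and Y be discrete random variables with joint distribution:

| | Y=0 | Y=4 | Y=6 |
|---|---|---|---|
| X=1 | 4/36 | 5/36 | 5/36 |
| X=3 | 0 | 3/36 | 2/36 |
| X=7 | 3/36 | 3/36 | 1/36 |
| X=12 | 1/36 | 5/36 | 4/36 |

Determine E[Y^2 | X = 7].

12

P(X = 7) = 7/36.
Σ Y^2·P over the event = 0·(3/36) + 16·(3/36) + 36·(1/36) = 7/3.
E[Y^2 | X = 7] = (7/3) / (7/36) = 12.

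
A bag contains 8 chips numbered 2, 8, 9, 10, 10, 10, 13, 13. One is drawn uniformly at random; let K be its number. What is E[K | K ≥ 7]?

P(K ≥ 7) = 7/8.
Σ over the event: 8·1/8 + 9·1/8 + 10·3/8 + 13·1/4 = 73/8.
E[K | K ≥ 7] = (73/8) / (7/8) = 73/7.

73/7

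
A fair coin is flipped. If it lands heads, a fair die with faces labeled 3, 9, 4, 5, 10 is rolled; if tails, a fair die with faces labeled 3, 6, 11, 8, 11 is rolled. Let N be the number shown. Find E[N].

E[N | heads] = (3+9+4+5+10)/5 = 31/5.
E[N | tails] = (3+6+11+8+11)/5 = 39/5.
E[N] = (1/2)·(31/5) + (1/2)·(39/5) = 7.

7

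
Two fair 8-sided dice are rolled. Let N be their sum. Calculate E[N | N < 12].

P(N < 12) = 49/64.
E[N | N < 12] = (47/8) / (49/64) = 376/49.

376/49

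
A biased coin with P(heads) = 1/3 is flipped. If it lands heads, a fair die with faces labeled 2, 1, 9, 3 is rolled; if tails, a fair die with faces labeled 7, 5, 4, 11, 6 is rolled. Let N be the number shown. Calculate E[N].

113/20

E[N | heads] = (2+1+9+3)/4 = 15/4.
E[N | tails] = (7+5+4+11+6)/5 = 33/5.
E[N] = (1/3)·(15/4) + (2/3)·(33/5) = 113/20.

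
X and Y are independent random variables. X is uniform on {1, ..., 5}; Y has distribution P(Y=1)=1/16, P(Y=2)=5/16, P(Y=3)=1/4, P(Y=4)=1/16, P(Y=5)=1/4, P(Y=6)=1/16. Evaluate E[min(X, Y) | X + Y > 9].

29/6

P(X + Y > 9) = 3/40.
Summing min(X,Y)·P(x,y) over outcomes with X + Y > 9 gives 29/80.
E[min(X, Y) | X + Y > 9] = (29/80) / (3/40) = 29/6.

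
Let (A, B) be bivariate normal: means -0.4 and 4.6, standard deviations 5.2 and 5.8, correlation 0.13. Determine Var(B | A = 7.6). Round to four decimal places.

33.0715

For a bivariate normal, Var(B | A=x) = σ_B²(1 − ρ²).
Var(B | A=7.6) = (5.8)²·(1 − (0.13)²) = 33.64·0.9831 = 33.0715.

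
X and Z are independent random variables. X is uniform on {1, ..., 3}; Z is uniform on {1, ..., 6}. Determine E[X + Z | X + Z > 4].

79/12

P(X + Z > 4) = 2/3.
Summing (X+Z)·P(x,y) over outcomes with X + Z > 4 gives 79/18.
E[X + Z | X + Z > 4] = (79/18) / (2/3) = 79/12.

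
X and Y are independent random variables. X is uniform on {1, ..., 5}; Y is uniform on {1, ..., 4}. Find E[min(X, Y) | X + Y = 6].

2

P(X + Y = 6) = 1/5.
Summing min(X,Y)·P(x,y) over outcomes with X + Y = 6 gives 2/5.
E[min(X, Y) | X + Y = 6] = (2/5) / (1/5) = 2.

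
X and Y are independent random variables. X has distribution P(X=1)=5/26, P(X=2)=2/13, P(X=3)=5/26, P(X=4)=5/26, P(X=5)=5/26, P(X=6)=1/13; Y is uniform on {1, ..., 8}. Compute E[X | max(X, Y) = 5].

173/44

P(max(X, Y) = 5) = 11/52.
Summing X·P(x,y) over outcomes with max(X, Y) = 5 gives 173/208.
E[X | max(X, Y) = 5] = (173/208) / (11/52) = 173/44.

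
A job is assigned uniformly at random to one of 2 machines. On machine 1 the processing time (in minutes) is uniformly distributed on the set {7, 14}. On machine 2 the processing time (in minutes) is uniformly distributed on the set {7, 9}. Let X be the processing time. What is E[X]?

37/4

E[X | machine 1] = (7+14)/2 = 21/2.
E[X | machine 2] = (7+9)/2 = 8.
By the law of total expectation,
E[X] = (1/2)·(21/2) + (1/2)·(8) = 37/4.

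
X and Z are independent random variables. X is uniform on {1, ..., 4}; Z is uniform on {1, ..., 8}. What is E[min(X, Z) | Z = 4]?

P(Z = 4) = 1/8.
Summing min(X,Z)·P(x,y) over outcomes with Z = 4 gives 5/16.
E[min(X, Z) | Z = 4] = (5/16) / (1/8) = 5/2.

5/2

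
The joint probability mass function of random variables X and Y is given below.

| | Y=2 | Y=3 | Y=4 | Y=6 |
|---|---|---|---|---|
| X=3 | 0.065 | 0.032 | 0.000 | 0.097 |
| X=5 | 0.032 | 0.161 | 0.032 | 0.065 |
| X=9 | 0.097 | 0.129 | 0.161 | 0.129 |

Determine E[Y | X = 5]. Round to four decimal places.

3.6724

P(X = 5) = 0.290.
Σ Y·P over the event = 2·(0.032) + 3·(0.161) + 4·(0.032) + 6·(0.065) = 1.065.
E[Y | X = 5] = (1.065) / (0.290) = 3.6724.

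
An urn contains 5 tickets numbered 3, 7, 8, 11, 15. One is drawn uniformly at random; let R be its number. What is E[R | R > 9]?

13

P(R > 9) = 2/5.
Σ over the event: 11·1/5 + 15·1/5 = 26/5.
E[R | R > 9] = (26/5) / (2/5) = 13.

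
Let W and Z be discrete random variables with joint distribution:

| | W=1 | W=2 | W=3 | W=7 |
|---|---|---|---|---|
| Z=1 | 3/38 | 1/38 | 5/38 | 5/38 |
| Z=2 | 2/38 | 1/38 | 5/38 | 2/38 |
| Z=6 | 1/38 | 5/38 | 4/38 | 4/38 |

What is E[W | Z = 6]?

P(Z = 6) = 7/19.
Σ W·P over the event = 1·(1/38) + 2·(5/38) + 3·(4/38) + 7·(4/38) = 51/38.
E[W | Z = 6] = (51/38) / (7/19) = 51/14.

51/14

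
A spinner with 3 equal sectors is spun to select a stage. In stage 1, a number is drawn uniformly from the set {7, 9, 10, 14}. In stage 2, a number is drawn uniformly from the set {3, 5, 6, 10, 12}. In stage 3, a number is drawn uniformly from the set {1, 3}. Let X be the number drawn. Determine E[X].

32/5

E[X | stage 1] = (7+9+10+14)/4 = 10.
E[X | stage 2] = (3+5+6+10+12)/5 = 36/5.
E[X | stage 3] = (1+3)/2 = 2.
E[X] = (1/3)·(10) + (1/3)·(36/5) + (1/3)·(2) = 32/5.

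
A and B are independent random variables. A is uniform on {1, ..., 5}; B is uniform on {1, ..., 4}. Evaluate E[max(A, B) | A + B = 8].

Outcomes with A + B = 8: (4,4), (5,3), each with probability 1/20.
E[max(A, B) | A + B = 8] = (4 + 5) / 2 = 9/2.

9/2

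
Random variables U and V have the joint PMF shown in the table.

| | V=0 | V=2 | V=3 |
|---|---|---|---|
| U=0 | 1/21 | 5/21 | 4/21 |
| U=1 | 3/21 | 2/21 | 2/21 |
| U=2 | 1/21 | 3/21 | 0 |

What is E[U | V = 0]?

1

P(V = 0) = 5/21.
Σ U·P over the event = 0·(1/21) + 1·(3/21) + 2·(1/21) = 5/21.
E[U | V = 0] = (5/21) / (5/21) = 1.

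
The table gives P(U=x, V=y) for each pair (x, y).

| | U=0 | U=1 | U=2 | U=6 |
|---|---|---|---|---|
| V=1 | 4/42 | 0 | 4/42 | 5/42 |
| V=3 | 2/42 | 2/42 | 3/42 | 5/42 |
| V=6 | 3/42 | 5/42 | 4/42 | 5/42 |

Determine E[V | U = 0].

P(U = 0) = 3/14.
Summing V·P(U=x,V=y) over the conditioning event gives 2/3.
E[V | U = 0] = (2/3) / (3/14) = 28/9.

28/9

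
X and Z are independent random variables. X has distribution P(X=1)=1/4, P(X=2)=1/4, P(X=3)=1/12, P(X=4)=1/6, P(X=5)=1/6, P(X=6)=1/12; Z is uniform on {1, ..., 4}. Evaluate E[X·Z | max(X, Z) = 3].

P(max(X, Z) = 3) = 3/16.
Summing XZ·P(x,y) over outcomes with max(X, Z) = 3 gives 15/16.
E[X·Z | max(X, Z) = 3] = (15/16) / (3/16) = 5.

5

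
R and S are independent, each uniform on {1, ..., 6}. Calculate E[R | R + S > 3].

122/33

P(R + S > 3) = 11/12.
Summing R·P(x,y) over outcomes with R + S > 3 gives 61/18.
E[R | R + S > 3] = (61/18) / (11/12) = 122/33.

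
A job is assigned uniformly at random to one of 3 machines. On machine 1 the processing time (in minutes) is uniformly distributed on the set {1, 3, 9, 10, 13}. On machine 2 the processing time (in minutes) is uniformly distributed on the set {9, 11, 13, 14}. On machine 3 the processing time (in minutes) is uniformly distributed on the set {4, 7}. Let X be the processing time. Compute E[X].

E[X | machine 1] = (1+3+9+10+13)/5 = 36/5.
E[X | machine 2] = (9+11+13+14)/4 = 47/4.
E[X | machine 3] = (4+7)/2 = 11/2.
By the law of total expectation,
E[X] = (1/3)·(36/5) + (1/3)·(47/4) + (1/3)·(11/2) = 163/20.

163/20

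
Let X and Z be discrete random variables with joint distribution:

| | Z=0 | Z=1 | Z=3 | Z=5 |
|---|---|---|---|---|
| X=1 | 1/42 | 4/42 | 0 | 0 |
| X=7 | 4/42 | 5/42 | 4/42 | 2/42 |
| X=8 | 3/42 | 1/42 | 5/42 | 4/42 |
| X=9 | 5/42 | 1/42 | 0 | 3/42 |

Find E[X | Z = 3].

P(Z = 3) = 3/14.
Σ X·P over the event = 7·(4/42) + 8·(5/42) = 34/21.
E[X | Z = 3] = (34/21) / (3/14) = 68/9.

68/9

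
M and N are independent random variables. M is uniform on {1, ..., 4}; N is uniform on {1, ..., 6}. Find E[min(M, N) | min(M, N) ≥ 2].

41/15

P(min(M, N) ≥ 2) = 5/8.
Summing min(M,N)·P(x,y) over outcomes with min(M, N) ≥ 2 gives 41/24.
E[min(M, N) | min(M, N) ≥ 2] = (41/24) / (5/8) = 41/15.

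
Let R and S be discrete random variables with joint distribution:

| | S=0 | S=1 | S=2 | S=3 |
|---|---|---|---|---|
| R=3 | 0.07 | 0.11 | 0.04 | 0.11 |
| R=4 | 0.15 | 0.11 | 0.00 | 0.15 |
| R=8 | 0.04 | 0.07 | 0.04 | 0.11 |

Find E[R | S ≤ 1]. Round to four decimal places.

P(S ≤ 1) = 0.55.
Summing R·P(R=x,S=y) over the conditioning event gives 2.46.
E[R | S ≤ 1] = (2.46) / (0.55) = 4.4727.

4.4727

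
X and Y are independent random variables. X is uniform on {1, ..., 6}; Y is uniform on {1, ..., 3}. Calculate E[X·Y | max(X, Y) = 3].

27/5

P(max(X, Y) = 3) = 5/18.
Summing XY·P(x,y) over outcomes with max(X, Y) = 3 gives 3/2.
E[X·Y | max(X, Y) = 3] = (3/2) / (5/18) = 27/5.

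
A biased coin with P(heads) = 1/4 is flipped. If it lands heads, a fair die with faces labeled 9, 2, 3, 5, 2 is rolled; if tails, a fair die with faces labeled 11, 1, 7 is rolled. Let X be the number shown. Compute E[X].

29/5

E[X | heads] = (9+2+3+5+2)/5 = 21/5.
E[X | tails] = (11+1+7)/3 = 19/3.
E[X] = (1/4)·(21/5) + (3/4)·(19/3) = 29/5.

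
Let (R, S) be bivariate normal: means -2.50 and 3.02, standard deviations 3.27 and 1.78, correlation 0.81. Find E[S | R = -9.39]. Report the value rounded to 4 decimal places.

-0.0179

The regression of S on R has slope ρ·σ_S/σ_R and passes through (μ_R, μ_S).
E[S | R=-9.39] = 3.02 + (0.81)·(1.78/3.27)·(-9.39 − (-2.50)) = 3.02 + (0.44092)·(-6.89) = -0.0179.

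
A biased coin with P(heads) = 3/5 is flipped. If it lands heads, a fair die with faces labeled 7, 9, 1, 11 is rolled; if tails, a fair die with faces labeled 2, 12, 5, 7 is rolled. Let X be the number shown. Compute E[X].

34/5

E[X | heads] = (7+9+1+11)/4 = 7.
E[X | tails] = (2+12+5+7)/4 = 13/2.
By the law of total expectation,
E[X] = (3/5)·(7) + (2/5)·(13/2) = 34/5.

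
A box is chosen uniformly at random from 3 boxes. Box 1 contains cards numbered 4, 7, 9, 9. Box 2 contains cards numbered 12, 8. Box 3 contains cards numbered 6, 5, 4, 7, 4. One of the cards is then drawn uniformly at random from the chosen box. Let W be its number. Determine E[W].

E[W | box 1] = (4+7+9+9)/4 = 29/4.
E[W | box 2] = (12+8)/2 = 10.
E[W | box 3] = (6+5+4+7+4)/5 = 26/5.
E[W] = (1/3)·(29/4) + (1/3)·(10) + (1/3)·(26/5) = 449/60.

449/60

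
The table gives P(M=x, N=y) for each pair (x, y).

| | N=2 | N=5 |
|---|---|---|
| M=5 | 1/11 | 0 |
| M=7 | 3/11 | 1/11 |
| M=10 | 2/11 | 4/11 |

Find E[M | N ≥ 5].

47/5

P(N ≥ 5) = 5/11.
Summing M·P(M=x,N=y) over the conditioning event gives 47/11.
E[M | N ≥ 5] = (47/11) / (5/11) = 47/5.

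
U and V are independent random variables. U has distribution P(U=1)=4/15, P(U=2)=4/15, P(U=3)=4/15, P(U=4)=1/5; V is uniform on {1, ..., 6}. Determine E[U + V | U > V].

P(U > V) = 7/30.
Summing (U+V)·P(x,y) over outcomes with U > V gives 17/15.
E[U + V | U > V] = (17/15) / (7/30) = 34/7.

34/7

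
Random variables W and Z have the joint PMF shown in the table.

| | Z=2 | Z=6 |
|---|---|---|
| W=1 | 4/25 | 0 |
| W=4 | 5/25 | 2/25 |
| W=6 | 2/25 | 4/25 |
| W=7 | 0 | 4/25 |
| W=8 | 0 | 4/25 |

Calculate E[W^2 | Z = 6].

314/7

P(Z = 6) = 14/25.
Σ W^2·P over the event = 16·(2/25) + 36·(4/25) + 49·(4/25) + 64·(4/25) = 628/25.
E[W^2 | Z = 6] = (628/25) / (14/25) = 314/7.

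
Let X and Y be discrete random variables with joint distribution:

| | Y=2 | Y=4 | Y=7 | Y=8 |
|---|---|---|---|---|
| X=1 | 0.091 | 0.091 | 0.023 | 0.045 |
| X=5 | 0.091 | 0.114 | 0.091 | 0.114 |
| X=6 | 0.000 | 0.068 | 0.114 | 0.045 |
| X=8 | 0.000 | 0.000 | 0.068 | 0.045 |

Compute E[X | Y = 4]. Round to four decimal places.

P(Y = 4) = 0.273.
Summing X·P(X=x,Y=y) over the conditioning event gives 1.069.
E[X | Y = 4] = (1.069) / (0.273) = 3.9158.

3.9158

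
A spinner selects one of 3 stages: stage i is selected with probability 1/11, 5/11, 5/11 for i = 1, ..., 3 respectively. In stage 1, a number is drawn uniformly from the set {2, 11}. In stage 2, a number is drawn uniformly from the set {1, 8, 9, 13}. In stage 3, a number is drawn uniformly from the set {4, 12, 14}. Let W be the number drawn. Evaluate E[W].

381/44

E[W | stage 1] = (2+11)/2 = 13/2.
E[W | stage 2] = (1+8+9+13)/4 = 31/4.
E[W | stage 3] = (4+12+14)/3 = 10.
E[W] = (1/11)·(13/2) + (5/11)·(31/4) + (5/11)·(10) = 381/44.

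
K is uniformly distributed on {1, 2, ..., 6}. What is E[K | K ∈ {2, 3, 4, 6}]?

P(K ∈ {2, 3, 4, 6}) = 2/3.
Σ over the event: 2·1/6 + 3·1/6 + 4·1/6 + 6·1/6 = 5/2.
E[K | K ∈ {2, 3, 4, 6}] = (5/2) / (2/3) = 15/4.

15/4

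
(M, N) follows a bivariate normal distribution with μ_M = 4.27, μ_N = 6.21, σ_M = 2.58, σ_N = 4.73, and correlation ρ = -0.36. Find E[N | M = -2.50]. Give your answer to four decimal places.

The regression of N on M has slope ρ·σ_N/σ_M and passes through (μ_M, μ_N).
E[N | M=-2.50] = 6.21 + (-0.36)·(4.73/2.58)·(-2.50 − (4.27)) = 6.21 + (-0.66)·(-6.77) = 10.6782.

10.6782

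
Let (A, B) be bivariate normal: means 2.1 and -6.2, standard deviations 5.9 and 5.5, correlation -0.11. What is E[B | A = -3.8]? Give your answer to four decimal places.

E[B | A=x] = μ_B + ρ(σ_B/σ_A)(x − μ_A) for jointly normal variables.
E[B | A=-3.8] = -6.2 + (-0.11)·(5.5/5.9)·(-3.8 − (2.1)) = -6.2 + (-0.10254)·(-5.9) = -5.5950.

-5.5950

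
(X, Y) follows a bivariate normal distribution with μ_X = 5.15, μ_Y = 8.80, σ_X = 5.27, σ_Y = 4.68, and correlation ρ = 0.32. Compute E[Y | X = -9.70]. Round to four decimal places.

For a bivariate normal, E[Y | X=x] = μ_Y + ρ·(σ_Y/σ_X)·(x − μ_X).
E[Y | X=-9.70] = 8.80 + (0.32)·(4.68/5.27)·(-9.70 − (5.15)) = 8.80 + (0.284175)·(-14.85) = 4.5800.

4.5800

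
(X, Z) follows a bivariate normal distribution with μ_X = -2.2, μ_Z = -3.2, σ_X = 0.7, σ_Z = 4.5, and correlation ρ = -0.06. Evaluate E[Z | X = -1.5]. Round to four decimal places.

-3.4700

For a bivariate normal, E[Z | X=x] = μ_Z + ρ·(σ_Z/σ_X)·(x − μ_X).
E[Z | X=-1.5] = -3.2 + (-0.06)·(4.5/0.7)·(-1.5 − (-2.2)) = -3.2 + (-0.38571)·(0.7) = -3.4700.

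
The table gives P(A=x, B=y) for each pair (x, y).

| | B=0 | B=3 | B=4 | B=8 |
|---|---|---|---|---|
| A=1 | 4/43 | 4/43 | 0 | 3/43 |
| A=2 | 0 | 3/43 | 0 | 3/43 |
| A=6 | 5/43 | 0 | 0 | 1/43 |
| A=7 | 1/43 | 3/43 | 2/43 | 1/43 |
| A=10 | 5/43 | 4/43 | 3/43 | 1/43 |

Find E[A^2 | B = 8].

200/9

P(B = 8) = 9/43.
Summing A^2·P(A=x,B=y) over the conditioning event gives 200/43.
E[A^2 | B = 8] = (200/43) / (9/43) = 200/9.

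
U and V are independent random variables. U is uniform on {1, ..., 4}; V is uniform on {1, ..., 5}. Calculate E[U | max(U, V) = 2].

Outcomes with max(U, V) = 2: (1,2), (2,1), (2,2), each with probability 1/20.
E[U | max(U, V) = 2] = (1 + 2 + 2) / 3 = 5/3.

5/3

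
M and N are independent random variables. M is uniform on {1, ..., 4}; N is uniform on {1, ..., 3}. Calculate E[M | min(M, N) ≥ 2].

3

P(min(M, N) ≥ 2) = 1/2.
Summing M·P(x,y) over outcomes with min(M, N) ≥ 2 gives 3/2.
E[M | min(M, N) ≥ 2] = (3/2) / (1/2) = 3.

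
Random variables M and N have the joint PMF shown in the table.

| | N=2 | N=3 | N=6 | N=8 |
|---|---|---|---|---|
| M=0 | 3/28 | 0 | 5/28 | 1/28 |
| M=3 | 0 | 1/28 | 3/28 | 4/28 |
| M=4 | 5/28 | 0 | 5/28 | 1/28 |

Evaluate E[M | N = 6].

29/13

P(N = 6) = 13/28.
Σ M·P over the event = 0·(5/28) + 3·(3/28) + 4·(5/28) = 29/28.
E[M | N = 6] = (29/28) / (13/28) = 29/13.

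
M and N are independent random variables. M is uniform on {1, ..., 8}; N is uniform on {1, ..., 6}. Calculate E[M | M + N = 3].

3/2

P(M + N = 3) = 1/24.
Summing M·P(x,y) over outcomes with M + N = 3 gives 1/16.
E[M | M + N = 3] = (1/16) / (1/24) = 3/2.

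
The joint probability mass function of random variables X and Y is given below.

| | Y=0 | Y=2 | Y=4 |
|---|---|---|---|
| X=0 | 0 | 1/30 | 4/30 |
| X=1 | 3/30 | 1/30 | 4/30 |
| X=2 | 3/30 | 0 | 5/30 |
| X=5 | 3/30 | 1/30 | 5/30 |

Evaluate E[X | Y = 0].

8/3

P(Y = 0) = 3/10.
Σ X·P over the event = 1·(3/30) + 2·(3/30) + 5·(3/30) = 4/5.
E[X | Y = 0] = (4/5) / (3/10) = 8/3.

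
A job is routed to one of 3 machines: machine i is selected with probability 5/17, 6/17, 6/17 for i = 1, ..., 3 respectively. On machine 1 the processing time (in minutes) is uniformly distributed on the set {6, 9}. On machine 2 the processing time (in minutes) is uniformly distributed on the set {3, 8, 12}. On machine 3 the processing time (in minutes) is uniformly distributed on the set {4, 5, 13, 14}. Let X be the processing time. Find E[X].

275/34

E[X | machine 1] = (6+9)/2 = 15/2.
E[X | machine 2] = (3+8+12)/3 = 23/3.
E[X | machine 3] = (4+5+13+14)/4 = 9.
By the law of total expectation,
E[X] = (5/17)·(15/2) + (6/17)·(23/3) + (6/17)·(9) = 275/34.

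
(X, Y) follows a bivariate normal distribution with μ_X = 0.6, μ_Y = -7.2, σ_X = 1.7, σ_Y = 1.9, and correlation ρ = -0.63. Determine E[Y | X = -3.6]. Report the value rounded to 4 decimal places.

-4.2427

For a bivariate normal, E[Y | X=x] = μ_Y + ρ·(σ_Y/σ_X)·(x − μ_X).
E[Y | X=-3.6] = -7.2 + (-0.63)·(1.9/1.7)·(-3.6 − (0.6)) = -7.2 + (-0.70412)·(-4.2) = -4.2427.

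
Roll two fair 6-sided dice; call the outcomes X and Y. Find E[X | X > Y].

14/3

P(X > Y) = 5/12.
Summing X·P(x,y) over outcomes with X > Y gives 35/18.
E[X | X > Y] = (35/18) / (5/12) = 14/3.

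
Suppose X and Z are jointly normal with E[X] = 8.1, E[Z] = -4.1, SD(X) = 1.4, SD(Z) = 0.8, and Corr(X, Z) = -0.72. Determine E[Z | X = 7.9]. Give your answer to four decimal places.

-4.0177

The regression of Z on X has slope ρ·σ_Z/σ_X and passes through (μ_X, μ_Z).
E[Z | X=7.9] = -4.1 + (-0.72)·(0.8/1.4)·(7.9 − (8.1)) = -4.1 + (-0.41143)·(-0.2) = -4.0177.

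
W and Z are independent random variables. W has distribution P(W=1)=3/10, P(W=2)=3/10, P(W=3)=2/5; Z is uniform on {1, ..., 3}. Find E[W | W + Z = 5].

18/7

P(W + Z = 5) = 7/30.
Summing W·P(x,y) over outcomes with W + Z = 5 gives 3/5.
E[W | W + Z = 5] = (3/5) / (7/30) = 18/7.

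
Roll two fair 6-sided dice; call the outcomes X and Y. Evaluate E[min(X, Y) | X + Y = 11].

5

P(X + Y = 11) = 1/18.
Summing min(X,Y)·P(x,y) over outcomes with X + Y = 11 gives 5/18.
E[min(X, Y) | X + Y = 11] = (5/18) / (1/18) = 5.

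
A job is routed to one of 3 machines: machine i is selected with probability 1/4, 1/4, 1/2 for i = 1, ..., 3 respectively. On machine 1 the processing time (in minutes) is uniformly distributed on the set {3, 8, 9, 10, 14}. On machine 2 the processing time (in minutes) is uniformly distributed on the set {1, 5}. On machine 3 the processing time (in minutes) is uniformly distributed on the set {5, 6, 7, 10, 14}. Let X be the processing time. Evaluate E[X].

143/20

E[X | machine 1] = (3+8+9+10+14)/5 = 44/5.
E[X | machine 2] = (1+5)/2 = 3.
E[X | machine 3] = (5+6+7+10+14)/5 = 42/5.
E[X] = (1/4)·(44/5) + (1/4)·(3) + (1/2)·(42/5) = 143/20.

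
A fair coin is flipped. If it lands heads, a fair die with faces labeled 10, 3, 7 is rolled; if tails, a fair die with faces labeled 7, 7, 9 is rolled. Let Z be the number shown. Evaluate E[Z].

E[Z | heads] = (10+3+7)/3 = 20/3.
E[Z | tails] = (7+7+9)/3 = 23/3.
E[Z] = (1/2)·(20/3) + (1/2)·(23/3) = 43/6.

43/6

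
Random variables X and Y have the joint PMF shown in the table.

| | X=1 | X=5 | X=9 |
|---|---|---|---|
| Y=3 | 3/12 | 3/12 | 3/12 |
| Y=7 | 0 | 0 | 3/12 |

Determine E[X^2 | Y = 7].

81

P(Y = 7) = 1/4.
Σ X^2·P over the event = 81·(3/12) = 81/4.
E[X^2 | Y = 7] = (81/4) / (1/4) = 81.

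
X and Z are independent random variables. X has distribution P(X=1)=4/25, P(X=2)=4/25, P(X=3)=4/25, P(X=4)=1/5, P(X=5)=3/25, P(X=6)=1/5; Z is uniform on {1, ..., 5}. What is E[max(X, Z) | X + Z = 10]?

P(X + Z = 10) = 8/125.
Summing max(X,Z)·P(x,y) over outcomes with X + Z = 10 gives 9/25.
E[max(X, Z) | X + Z = 10] = (9/25) / (8/125) = 45/8.

45/8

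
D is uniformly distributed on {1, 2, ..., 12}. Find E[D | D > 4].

Given D > 4, D is equally likely to be any of {5, 6, 7, 8, 9, 10, 11, 12}.
E[D | D > 4] = (5 + 6 + 7 + 8 + 9 + 10 + 11 + 12) / 8 = 17/2.

17/2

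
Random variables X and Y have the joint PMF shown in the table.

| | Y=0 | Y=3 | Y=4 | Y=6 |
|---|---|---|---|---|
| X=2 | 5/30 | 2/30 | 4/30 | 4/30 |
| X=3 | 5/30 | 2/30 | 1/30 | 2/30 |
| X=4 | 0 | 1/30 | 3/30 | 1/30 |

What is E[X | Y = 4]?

P(Y = 4) = 4/15.
Σ X·P over the event = 2·(4/30) + 3·(1/30) + 4·(3/30) = 23/30.
E[X | Y = 4] = (23/30) / (4/15) = 23/8.

23/8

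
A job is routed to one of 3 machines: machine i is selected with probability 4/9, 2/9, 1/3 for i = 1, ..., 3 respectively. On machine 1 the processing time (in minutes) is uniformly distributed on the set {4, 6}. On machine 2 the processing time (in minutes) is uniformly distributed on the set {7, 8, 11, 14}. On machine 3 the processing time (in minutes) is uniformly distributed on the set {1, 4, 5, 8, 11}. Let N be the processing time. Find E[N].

287/45

E[N | machine 1] = (4+6)/2 = 5.
E[N | machine 2] = (7+8+11+14)/4 = 10.
E[N | machine 3] = (1+4+5+8+11)/5 = 29/5.
By the law of total expectation,
E[N] = (4/9)·(5) + (2/9)·(10) + (1/3)·(29/5) = 287/45.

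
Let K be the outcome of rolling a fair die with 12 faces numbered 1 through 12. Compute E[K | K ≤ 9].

Given K ≤ 9, K is equally likely to be any of {1, 2, 3, 4, 5, 6, 7, 8, 9}.
E[K | K ≤ 9] = (1 + 2 + 3 + 4 + 5 + 6 + 7 + 8 + 9) / 9 = 5.

5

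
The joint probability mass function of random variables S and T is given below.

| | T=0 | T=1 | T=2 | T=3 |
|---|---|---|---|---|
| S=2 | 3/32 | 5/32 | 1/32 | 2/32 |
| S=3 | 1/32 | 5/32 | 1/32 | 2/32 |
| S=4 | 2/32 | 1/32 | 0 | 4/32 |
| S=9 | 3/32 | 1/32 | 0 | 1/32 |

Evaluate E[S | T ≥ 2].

40/11

P(T ≥ 2) = 11/32.
Σ S·P over the event = 2·(1/32) + 2·(2/32) + 3·(1/32) + 3·(2/32) + 4·(4/32) + 9·(1/32) = 5/4.
E[S | T ≥ 2] = (5/4) / (11/32) = 40/11.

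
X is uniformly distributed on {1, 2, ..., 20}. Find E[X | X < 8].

Given X < 8, X is equally likely to be any of {1, 2, 3, 4, 5, 6, 7}.
E[X | X < 8] = (1 + 2 + 3 + 4 + 5 + 6 + 7) / 7 = 4.

4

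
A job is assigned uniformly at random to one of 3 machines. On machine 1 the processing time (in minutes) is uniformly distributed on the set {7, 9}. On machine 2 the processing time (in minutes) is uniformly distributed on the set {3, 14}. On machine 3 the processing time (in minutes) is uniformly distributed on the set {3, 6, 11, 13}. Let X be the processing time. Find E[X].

E[X | machine 1] = (7+9)/2 = 8.
E[X | machine 2] = (3+14)/2 = 17/2.
E[X | machine 3] = (3+6+11+13)/4 = 33/4.
E[X] = (1/3)·(8) + (1/3)·(17/2) + (1/3)·(33/4) = 33/4.

33/4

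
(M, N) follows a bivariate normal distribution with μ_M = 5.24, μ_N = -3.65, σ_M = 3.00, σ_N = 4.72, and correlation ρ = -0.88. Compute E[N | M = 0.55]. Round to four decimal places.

E[N | M=x] = μ_N + ρ(σ_N/σ_M)(x − μ_M) for jointly normal variables.
E[N | M=0.55] = -3.65 + (-0.88)·(4.72/3.00)·(0.55 − (5.24)) = -3.65 + (-1.384533)·(-4.69) = 2.8435.

2.8435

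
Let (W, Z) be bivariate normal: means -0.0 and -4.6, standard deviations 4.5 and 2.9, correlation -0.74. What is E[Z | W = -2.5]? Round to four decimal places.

-3.4078

The regression of Z on W has slope ρ·σ_Z/σ_W and passes through (μ_W, μ_Z).
E[Z | W=-2.5] = -4.6 + (-0.74)·(2.9/4.5)·(-2.5 − (-0.0)) = -4.6 + (-0.47689)·(-2.5) = -3.4078.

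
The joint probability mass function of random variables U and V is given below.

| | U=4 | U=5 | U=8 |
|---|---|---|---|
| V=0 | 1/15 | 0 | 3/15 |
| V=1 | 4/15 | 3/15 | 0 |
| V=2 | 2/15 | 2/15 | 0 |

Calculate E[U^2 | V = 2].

P(V = 2) = 4/15.
Σ U^2·P over the event = 16·(2/15) + 25·(2/15) = 82/15.
E[U^2 | V = 2] = (82/15) / (4/15) = 41/2.

41/2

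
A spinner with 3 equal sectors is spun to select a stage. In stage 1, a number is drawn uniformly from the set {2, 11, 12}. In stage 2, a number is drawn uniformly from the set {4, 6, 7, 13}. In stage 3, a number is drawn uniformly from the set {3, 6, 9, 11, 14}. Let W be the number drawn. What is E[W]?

E[W | stage 1] = (2+11+12)/3 = 25/3.
E[W | stage 2] = (4+6+7+13)/4 = 15/2.
E[W | stage 3] = (3+6+9+11+14)/5 = 43/5.
By the law of total expectation,
E[W] = (1/3)·(25/3) + (1/3)·(15/2) + (1/3)·(43/5) = 733/90.

733/90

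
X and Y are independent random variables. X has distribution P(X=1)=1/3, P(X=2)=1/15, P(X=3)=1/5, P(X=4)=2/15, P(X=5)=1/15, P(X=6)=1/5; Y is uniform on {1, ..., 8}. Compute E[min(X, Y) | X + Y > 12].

P(X + Y > 12) = 7/120.
Summing min(X,Y)·P(x,y) over outcomes with X + Y > 12 gives 41/120.
E[min(X, Y) | X + Y > 12] = (41/120) / (7/120) = 41/7.

41/7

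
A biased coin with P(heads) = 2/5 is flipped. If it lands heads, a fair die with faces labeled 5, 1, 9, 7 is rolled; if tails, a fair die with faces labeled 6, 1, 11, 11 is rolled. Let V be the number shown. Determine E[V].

E[V | heads] = (5+1+9+7)/4 = 11/2.
E[V | tails] = (6+1+11+11)/4 = 29/4.
E[V] = (2/5)·(11/2) + (3/5)·(29/4) = 131/20.

131/20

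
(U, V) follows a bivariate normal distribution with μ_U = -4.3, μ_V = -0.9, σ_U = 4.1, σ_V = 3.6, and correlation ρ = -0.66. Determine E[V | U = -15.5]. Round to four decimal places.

For a bivariate normal, E[V | U=x] = μ_V + ρ·(σ_V/σ_U)·(x − μ_U).
E[V | U=-15.5] = -0.9 + (-0.66)·(3.6/4.1)·(-15.5 − (-4.3)) = -0.9 + (-0.57951)·(-11.2) = 5.5905.

5.5905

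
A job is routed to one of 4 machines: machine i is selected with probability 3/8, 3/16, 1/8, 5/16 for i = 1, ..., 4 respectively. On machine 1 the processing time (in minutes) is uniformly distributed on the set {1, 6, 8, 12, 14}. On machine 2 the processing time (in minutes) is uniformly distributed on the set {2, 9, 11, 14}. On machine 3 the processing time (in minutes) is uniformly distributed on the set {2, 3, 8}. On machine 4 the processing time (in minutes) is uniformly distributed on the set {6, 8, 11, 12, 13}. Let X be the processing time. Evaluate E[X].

E[X | machine 1] = (1+6+8+12+14)/5 = 41/5.
E[X | machine 2] = (2+9+11+14)/4 = 9.
E[X | machine 3] = (2+3+8)/3 = 13/3.
E[X | machine 4] = (6+8+11+12+13)/5 = 10.
By the law of total expectation,
E[X] = (3/8)·(41/5) + (3/16)·(9) + (1/8)·(13/3) + (5/16)·(10) = 2023/240.

2023/240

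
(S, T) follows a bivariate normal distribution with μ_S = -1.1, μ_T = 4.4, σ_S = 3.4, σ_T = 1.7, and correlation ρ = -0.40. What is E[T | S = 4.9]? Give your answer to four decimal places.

3.2000

For a bivariate normal, E[T | S=x] = μ_T + ρ·(σ_T/σ_S)·(x − μ_S).
E[T | S=4.9] = 4.4 + (-0.40)·(1.7/3.4)·(4.9 − (-1.1)) = 4.4 + (-0.2)·(6) = 3.2000.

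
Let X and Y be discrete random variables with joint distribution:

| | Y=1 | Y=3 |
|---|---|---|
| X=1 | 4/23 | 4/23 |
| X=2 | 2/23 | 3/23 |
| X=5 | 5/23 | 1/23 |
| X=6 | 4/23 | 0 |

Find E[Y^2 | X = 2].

29/5

P(X = 2) = 5/23.
Σ Y^2·P over the event = 1·(2/23) + 9·(3/23) = 29/23.
E[Y^2 | X = 2] = (29/23) / (5/23) = 29/5.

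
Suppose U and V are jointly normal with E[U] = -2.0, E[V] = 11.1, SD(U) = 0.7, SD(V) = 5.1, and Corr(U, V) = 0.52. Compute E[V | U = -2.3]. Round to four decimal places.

For a bivariate normal, E[V | U=x] = μ_V + ρ·(σ_V/σ_U)·(x − μ_U).
E[V | U=-2.3] = 11.1 + (0.52)·(5.1/0.7)·(-2.3 − (-2.0)) = 11.1 + (3.7886)·(-0.3) = 9.9634.

9.9634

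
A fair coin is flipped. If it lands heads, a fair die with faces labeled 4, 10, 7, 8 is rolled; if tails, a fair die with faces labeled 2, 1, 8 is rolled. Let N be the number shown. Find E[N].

131/24

E[N | heads] = (4+10+7+8)/4 = 29/4.
E[N | tails] = (2+1+8)/3 = 11/3.
By the law of total expectation,
E[N] = (1/2)·(29/4) + (1/2)·(11/3) = 131/24.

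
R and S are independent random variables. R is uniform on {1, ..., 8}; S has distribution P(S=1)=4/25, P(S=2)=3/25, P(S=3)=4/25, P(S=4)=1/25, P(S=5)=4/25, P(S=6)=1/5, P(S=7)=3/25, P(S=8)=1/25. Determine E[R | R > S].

P(R > S) = 19/40.
Summing R·P(x,y) over outcomes with R > S gives 71/25.
E[R | R > S] = (71/25) / (19/40) = 568/95.

568/95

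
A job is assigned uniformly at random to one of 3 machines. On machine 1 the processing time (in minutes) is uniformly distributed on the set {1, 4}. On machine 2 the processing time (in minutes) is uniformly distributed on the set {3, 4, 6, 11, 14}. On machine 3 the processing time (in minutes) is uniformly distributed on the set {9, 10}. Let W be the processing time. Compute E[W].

E[W | machine 1] = (1+4)/2 = 5/2.
E[W | machine 2] = (3+4+6+11+14)/5 = 38/5.
E[W | machine 3] = (9+10)/2 = 19/2.
E[W] = (1/3)·(5/2) + (1/3)·(38/5) + (1/3)·(19/2) = 98/15.

98/15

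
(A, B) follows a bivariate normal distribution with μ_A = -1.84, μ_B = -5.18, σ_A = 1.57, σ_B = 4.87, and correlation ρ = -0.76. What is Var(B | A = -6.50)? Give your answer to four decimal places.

10.0180

For a bivariate normal, Var(B | A=x) = σ_B²(1 − ρ²).
Var(B | A=-6.50) = (4.87)²·(1 − (-0.76)²) = 23.7169·0.4224 = 10.0180.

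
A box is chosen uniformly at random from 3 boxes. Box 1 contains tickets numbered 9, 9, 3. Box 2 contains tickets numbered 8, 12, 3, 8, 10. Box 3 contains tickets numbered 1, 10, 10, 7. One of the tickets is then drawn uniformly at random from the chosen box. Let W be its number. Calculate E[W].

37/5

E[W | box 1] = (9+9+3)/3 = 7.
E[W | box 2] = (8+12+3+8+10)/5 = 41/5.
E[W | box 3] = (1+10+10+7)/4 = 7.
E[W] = (1/3)·(7) + (1/3)·(41/5) + (1/3)·(7) = 37/5.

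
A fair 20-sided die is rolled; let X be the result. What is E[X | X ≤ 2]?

3/2

Given X ≤ 2, X is equally likely to be any of {1, 2}.
E[X | X ≤ 2] = (1 + 2) / 2 = 3/2.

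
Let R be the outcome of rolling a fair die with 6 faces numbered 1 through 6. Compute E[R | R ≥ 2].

4

Given R ≥ 2, R is equally likely to be any of {2, 3, 4, 5, 6}.
E[R | R ≥ 2] = (2 + 3 + 4 + 5 + 6) / 5 = 4.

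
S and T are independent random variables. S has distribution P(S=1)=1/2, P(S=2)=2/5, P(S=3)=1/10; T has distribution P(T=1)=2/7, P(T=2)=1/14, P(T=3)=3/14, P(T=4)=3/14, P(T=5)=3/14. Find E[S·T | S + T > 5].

133/16

P(S + T > 5) = 12/35.
Summing ST·P(x,y) over outcomes with S + T > 5 gives 57/20.
E[S·T | S + T > 5] = (57/20) / (12/35) = 133/16.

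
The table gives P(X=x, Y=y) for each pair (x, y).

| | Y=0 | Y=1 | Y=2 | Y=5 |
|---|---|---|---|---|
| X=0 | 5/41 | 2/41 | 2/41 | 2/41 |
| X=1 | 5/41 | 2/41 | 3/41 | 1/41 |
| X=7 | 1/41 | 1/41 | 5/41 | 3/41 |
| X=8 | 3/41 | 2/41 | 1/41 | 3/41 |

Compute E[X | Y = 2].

46/11

P(Y = 2) = 11/41.
Σ X·P over the event = 0·(2/41) + 1·(3/41) + 7·(5/41) + 8·(1/41) = 46/41.
E[X | Y = 2] = (46/41) / (11/41) = 46/11.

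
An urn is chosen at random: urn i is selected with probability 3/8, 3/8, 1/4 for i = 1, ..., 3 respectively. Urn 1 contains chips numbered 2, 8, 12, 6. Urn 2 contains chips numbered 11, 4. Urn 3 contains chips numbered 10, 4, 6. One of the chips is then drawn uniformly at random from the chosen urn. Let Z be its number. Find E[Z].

341/48

E[Z | urn 1] = (2+8+12+6)/4 = 7.
E[Z | urn 2] = (11+4)/2 = 15/2.
E[Z | urn 3] = (10+4+6)/3 = 20/3.
By the law of total expectation,
E[Z] = (3/8)·(7) + (3/8)·(15/2) + (1/4)·(20/3) = 341/48.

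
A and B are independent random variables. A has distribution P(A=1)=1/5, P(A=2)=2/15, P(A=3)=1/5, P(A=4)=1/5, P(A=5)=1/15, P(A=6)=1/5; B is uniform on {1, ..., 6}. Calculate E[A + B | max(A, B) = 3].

67/14

P(max(A, B) = 3) = 7/45.
Summing (A+B)·P(x,y) over outcomes with max(A, B) = 3 gives 67/90.
E[A + B | max(A, B) = 3] = (67/90) / (7/45) = 67/14.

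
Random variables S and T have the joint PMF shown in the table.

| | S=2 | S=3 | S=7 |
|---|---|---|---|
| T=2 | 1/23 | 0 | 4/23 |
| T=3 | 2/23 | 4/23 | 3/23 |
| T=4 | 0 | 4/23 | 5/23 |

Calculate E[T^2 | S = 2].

22/3

P(S = 2) = 3/23.
Σ T^2·P over the event = 4·(1/23) + 9·(2/23) = 22/23.
E[T^2 | S = 2] = (22/23) / (3/23) = 22/3.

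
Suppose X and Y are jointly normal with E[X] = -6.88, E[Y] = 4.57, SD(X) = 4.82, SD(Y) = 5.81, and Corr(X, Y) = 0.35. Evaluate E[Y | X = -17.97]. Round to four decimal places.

For a bivariate normal, E[Y | X=x] = μ_Y + ρ·(σ_Y/σ_X)·(x − μ_X).
E[Y | X=-17.97] = 4.57 + (0.35)·(5.81/4.82)·(-17.97 − (-6.88)) = 4.57 + (0.421888)·(-11.09) = -0.1087.

-0.1087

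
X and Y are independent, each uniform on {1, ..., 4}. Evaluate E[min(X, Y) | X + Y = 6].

7/3

Outcomes with X + Y = 6: (2,4), (3,3), (4,2), each with probability 1/16.
E[min(X, Y) | X + Y = 6] = (2 + 3 + 2) / 3 = 7/3.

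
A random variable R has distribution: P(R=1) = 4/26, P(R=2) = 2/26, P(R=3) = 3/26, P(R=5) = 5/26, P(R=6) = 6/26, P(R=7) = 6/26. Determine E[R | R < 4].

P(R < 4) = 9/26.
Σ over the event: 1·2/13 + 2·1/13 + 3·3/26 = 17/26.
E[R | R < 4] = (17/26) / (9/26) = 17/9.

17/9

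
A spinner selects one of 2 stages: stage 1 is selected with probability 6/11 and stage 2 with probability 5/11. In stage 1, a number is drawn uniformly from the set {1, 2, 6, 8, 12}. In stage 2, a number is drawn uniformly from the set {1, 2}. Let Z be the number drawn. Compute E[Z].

E[Z | stage 1] = (1+2+6+8+12)/5 = 29/5.
E[Z | stage 2] = (1+2)/2 = 3/2.
E[Z] = (6/11)·(29/5) + (5/11)·(3/2) = 423/110.

423/110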